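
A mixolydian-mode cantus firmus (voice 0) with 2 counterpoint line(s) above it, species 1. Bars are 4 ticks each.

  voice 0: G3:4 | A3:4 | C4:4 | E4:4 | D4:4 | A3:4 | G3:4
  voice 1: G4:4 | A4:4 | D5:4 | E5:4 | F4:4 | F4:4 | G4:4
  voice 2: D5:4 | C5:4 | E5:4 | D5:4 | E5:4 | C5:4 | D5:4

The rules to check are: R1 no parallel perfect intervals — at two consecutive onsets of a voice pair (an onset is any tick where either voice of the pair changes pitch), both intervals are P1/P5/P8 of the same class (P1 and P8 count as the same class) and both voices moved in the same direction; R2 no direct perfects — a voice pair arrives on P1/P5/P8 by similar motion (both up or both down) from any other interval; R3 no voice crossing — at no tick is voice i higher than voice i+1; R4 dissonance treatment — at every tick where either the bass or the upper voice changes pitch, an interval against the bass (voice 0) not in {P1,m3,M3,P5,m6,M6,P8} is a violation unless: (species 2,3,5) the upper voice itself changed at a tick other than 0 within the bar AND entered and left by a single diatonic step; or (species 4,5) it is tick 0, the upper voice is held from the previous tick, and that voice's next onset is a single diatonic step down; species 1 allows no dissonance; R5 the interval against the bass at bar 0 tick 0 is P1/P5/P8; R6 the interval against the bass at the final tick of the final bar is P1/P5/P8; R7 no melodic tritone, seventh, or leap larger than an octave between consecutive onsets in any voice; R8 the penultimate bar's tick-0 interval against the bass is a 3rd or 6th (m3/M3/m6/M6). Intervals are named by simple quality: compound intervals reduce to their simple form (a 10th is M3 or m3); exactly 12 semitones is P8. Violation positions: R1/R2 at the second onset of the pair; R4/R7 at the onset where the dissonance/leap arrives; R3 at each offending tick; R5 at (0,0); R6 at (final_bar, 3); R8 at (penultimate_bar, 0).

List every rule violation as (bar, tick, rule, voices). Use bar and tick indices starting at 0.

bar 0: v0=G3 v1=G4 v2=D5 downbeat P5
bar 1: v0=A3 v1=A4 v2=C5 downbeat m3
bar 2: v0=C4 v1=D5 v2=E5 downbeat M3
bar 3: v0=E4 v1=E5 v2=D5 downbeat m7
bar 4: v0=D4 v1=F4 v2=E5 downbeat M2
bar 5: v0=A3 v1=F4 v2=C5 downbeat m3
bar 6: v0=G3 v1=G4 v2=D5 downbeat P5
  -> R1 @ bar 1 tick 0 v(0, 1): G3/G4 P8 -> A3/A4 P8 similar
  -> R4 @ bar 2 tick 0 v(0, 1): C4/D5 M2 untreated
  -> R2 @ bar 3 tick 0 v(0, 1): C4/D5 M2 -> E4/E5 P8 similar
  -> R3 @ bar 3 tick 0 v(1, 2): E5 above D5
  -> R4 @ bar 3 tick 0 v(0, 2): E4/D5 m7 untreated
  -> R3 @ bar 3 tick 1 v(1, 2): E5 above D5
  -> R3 @ bar 3 tick 2 v(1, 2): E5 above D5
  -> R3 @ bar 3 tick 3 v(1, 2): E5 above D5
  -> R4 @ bar 4 tick 0 v(0, 2): D4/E5 M2 untreated
  -> R7 @ bar 4 tick 0 v(1,): E5->F4 leap 11st
  -> R1 @ bar 6 tick 0 v(1, 2): F4/C5 P5 -> G4/D5 P5 similar

(1, 0, R1, (0, 1))
(2, 0, R4, (0, 1))
(3, 0, R2, (0, 1))
(3, 0, R3, (1, 2))
(3, 0, R4, (0, 2))
(3, 1, R3, (1, 2))
(3, 2, R3, (1, 2))
(3, 3, R3, (1, 2))
(4, 0, R4, (0, 2))
(4, 0, R7, (1,))
(6, 0, R1, (1, 2))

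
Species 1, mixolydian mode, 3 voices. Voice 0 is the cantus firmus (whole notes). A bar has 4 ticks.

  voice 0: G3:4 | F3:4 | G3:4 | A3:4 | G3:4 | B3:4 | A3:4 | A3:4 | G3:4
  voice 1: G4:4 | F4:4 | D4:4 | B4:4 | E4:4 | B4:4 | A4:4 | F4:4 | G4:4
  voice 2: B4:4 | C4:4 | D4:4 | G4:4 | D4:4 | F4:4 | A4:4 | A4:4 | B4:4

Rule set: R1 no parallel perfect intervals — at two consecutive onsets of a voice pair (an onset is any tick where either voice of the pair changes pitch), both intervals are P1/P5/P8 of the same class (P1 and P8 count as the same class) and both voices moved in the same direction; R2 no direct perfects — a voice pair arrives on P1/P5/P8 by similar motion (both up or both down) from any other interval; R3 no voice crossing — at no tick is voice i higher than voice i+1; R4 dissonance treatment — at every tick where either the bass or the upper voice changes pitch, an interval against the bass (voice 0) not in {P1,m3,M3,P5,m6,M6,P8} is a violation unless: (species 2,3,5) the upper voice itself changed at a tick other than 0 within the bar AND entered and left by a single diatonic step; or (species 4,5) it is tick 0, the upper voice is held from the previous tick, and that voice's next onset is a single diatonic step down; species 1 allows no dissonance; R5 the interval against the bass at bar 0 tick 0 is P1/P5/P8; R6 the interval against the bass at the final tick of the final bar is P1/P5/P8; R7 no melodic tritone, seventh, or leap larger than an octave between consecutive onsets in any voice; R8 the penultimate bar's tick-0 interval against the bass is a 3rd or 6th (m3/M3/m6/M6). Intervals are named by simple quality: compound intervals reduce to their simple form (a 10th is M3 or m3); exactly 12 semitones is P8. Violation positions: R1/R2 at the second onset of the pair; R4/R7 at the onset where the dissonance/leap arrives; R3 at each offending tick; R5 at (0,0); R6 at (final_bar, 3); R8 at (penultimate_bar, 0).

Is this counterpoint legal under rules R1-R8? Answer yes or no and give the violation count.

No (29 violations)

bar 0: v0=G3 v1=G4 v2=B4 (M3)
bar 1: v0=F3 v1=F4 v2=C4 (P5)
bar 2: v0=G3 v1=D4 v2=D4 (P5)
bar 3: v0=A3 v1=B4 v2=G4 (m7)
bar 4: v0=G3 v1=E4 v2=D4 (P5)
bar 5: v0=B3 v1=B4 v2=F4 (TT)
bar 6: v0=A3 v1=A4 v2=A4 (P8)
bar 7: v0=A3 v1=F4 v2=A4 (P8)
bar 8: v0=G3 v1=G4 v2=B4 (M3)
  R5 @ bar0.0: opens on M3
  R1 @ bar1.0: G3/G4 P8 -> F3/F4 P8 similar
  R2 @ bar1.0: G3/B4 M3 -> F3/C4 P5 similar
  R3 @ bar1.0: F4 above C4
  R7 @ bar1.0: B4->C4 leap 11st
  R3 @ bar1.1: F4 above C4
  R3 @ bar1.2: F4 above C4
  R3 @ bar1.3: F4 above C4
  R1 @ bar2.0: F3/C4 P5 -> G3/D4 P5 similar
  R3 @ bar3.0: B4 above G4
  R4 @ bar3.0: A3/B4 M2 untreated
  R4 @ bar3.0: A3/G4 m7 untreated
  R3 @ bar3.1: B4 above G4
  R3 @ bar3.2: B4 above G4
  R3 @ bar3.3: B4 above G4
  R2 @ bar4.0: A3/G4 m7 -> G3/D4 P5 similar
  R3 @ bar4.0: E4 above D4
  R3 @ bar4.1: E4 above D4
  R3 @ bar4.2: E4 above D4
  R3 @ bar4.3: E4 above D4
  R2 @ bar5.0: G3/E4 M6 -> B3/B4 P8 similar
  R3 @ bar5.0: B4 above F4
  R4 @ bar5.0: B3/F4 TT untreated
  R3 @ bar5.1: B4 above F4
  R3 @ bar5.2: B4 above F4
  R3 @ bar5.3: B4 above F4
  R1 @ bar6.0: B3/B4 P8 -> A3/A4 P8 similar
  R8 @ bar7.0: penult P8 not 3rd/6th
  R6 @ bar8.3: closes on M3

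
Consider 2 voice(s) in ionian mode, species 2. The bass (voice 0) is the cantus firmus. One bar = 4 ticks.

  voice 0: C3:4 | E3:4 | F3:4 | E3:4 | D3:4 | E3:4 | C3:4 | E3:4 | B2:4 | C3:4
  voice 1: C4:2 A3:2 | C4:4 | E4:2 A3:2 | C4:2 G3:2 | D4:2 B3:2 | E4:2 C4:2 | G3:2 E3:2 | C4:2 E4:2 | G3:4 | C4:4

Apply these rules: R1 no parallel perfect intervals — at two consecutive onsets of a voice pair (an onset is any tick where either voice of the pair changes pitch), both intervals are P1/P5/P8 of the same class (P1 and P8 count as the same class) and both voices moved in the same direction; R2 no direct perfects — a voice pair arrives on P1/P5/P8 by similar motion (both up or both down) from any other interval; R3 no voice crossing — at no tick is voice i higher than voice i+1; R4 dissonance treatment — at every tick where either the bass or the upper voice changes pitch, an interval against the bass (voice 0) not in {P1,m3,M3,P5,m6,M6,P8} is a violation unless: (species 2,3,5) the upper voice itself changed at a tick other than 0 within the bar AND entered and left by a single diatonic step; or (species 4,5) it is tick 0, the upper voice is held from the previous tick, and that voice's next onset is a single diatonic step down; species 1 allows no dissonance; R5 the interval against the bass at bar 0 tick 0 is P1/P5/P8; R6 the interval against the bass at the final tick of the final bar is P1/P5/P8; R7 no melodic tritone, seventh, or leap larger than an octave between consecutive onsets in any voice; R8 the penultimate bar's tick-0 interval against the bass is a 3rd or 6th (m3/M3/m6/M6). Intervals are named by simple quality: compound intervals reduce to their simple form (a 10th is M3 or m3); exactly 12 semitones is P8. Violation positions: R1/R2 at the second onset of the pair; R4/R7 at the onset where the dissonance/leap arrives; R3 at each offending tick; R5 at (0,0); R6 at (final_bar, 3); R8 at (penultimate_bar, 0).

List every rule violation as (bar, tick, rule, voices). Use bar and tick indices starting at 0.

(2, 0, R4, (0, 1))
(5, 0, R2, (0, 1))
(6, 0, R2, (0, 1))
(9, 0, R2, (0, 1))

bar 0: v0=C3 v1=C4 downbeat P8
bar 1: v0=E3 v1=C4 downbeat m6
bar 2: v0=F3 v1=E4 downbeat M7
bar 3: v0=E3 v1=C4 downbeat m6
bar 4: v0=D3 v1=D4 downbeat P8
bar 5: v0=E3 v1=E4 downbeat P8
bar 6: v0=C3 v1=G3 downbeat P5
bar 7: v0=E3 v1=C4 downbeat m6
bar 8: v0=B2 v1=G3 downbeat m6
bar 9: v0=C3 v1=C4 downbeat P8
  -> R4 @ bar 2 tick 0 v(0, 1): F3/E4 M7 untreated
  -> R2 @ bar 5 tick 0 v(0, 1): D3/B3 M6 -> E3/E4 P8 similar
  -> R2 @ bar 6 tick 0 v(0, 1): E3/C4 m6 -> C3/G3 P5 similar
  -> R2 @ bar 9 tick 0 v(0, 1): B2/G3 m6 -> C3/C4 P8 similar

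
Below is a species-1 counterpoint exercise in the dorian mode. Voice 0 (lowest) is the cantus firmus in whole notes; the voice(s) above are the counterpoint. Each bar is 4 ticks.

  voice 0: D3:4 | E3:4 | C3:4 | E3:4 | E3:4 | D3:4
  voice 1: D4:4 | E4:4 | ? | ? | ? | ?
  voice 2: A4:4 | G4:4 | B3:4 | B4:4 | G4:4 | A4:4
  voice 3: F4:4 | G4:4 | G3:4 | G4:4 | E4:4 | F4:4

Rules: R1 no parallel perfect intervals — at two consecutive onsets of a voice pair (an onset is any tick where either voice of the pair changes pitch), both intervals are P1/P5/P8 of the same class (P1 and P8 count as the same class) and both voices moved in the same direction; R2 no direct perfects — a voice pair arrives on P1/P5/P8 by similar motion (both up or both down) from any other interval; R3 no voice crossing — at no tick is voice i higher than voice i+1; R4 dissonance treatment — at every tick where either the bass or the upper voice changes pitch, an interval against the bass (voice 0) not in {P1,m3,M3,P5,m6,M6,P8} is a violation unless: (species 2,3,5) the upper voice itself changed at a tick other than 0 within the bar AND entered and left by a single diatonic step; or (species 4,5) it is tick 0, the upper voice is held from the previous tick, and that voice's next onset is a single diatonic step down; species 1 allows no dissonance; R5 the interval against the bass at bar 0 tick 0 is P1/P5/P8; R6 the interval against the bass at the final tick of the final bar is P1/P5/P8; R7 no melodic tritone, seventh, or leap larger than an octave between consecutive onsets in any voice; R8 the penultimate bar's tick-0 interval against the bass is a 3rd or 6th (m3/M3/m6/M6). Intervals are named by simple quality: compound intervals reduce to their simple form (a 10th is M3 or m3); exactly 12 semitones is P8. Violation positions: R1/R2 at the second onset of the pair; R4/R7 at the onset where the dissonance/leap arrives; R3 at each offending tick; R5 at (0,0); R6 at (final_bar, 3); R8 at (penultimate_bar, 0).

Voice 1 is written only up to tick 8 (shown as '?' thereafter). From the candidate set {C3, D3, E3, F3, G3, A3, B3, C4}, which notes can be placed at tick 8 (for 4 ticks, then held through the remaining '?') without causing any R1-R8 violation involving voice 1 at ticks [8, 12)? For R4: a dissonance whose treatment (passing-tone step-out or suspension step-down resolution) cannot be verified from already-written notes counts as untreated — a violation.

{A3}

C3: violates R1,R2,R7
D3: violates R4,R7
E3: violates R2
F3: violates R4,R7
G3: violates R2
A3: legal
B3: violates R2,R4
C4: violates R1,R3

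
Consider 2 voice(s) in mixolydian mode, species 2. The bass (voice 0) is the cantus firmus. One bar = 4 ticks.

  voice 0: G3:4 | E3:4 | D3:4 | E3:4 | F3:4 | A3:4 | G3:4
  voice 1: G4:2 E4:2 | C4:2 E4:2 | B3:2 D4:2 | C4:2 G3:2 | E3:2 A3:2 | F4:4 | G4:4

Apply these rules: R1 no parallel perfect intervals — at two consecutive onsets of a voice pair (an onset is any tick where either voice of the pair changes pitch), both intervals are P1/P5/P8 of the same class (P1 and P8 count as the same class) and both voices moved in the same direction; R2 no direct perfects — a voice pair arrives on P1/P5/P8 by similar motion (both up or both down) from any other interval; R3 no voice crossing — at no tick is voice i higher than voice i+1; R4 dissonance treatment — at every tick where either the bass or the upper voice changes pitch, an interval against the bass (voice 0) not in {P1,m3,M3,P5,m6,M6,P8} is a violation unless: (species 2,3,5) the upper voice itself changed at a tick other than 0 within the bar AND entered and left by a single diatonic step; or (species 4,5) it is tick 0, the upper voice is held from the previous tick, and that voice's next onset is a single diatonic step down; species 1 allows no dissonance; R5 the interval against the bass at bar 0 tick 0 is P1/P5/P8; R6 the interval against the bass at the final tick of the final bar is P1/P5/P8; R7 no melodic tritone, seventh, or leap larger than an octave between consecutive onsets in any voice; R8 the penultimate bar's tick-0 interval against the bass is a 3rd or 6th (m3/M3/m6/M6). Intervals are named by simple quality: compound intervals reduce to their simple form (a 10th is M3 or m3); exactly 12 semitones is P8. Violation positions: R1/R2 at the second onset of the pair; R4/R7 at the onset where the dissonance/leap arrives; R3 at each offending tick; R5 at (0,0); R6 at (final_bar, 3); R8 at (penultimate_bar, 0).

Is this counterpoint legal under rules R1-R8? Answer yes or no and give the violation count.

bar 0: v0=G3 v1=G4 (P8)
bar 1: v0=E3 v1=C4 (m6)
bar 2: v0=D3 v1=B3 (M6)
bar 3: v0=E3 v1=C4 (m6)
bar 4: v0=F3 v1=E3 (m2)
bar 5: v0=A3 v1=F4 (m6)
bar 6: v0=G3 v1=G4 (P8)
  R3 @ bar4.0: F3 above E3
  R4 @ bar4.0: F3/E3 m2 untreated
  R3 @ bar4.1: F3 above E3

No (3 violations)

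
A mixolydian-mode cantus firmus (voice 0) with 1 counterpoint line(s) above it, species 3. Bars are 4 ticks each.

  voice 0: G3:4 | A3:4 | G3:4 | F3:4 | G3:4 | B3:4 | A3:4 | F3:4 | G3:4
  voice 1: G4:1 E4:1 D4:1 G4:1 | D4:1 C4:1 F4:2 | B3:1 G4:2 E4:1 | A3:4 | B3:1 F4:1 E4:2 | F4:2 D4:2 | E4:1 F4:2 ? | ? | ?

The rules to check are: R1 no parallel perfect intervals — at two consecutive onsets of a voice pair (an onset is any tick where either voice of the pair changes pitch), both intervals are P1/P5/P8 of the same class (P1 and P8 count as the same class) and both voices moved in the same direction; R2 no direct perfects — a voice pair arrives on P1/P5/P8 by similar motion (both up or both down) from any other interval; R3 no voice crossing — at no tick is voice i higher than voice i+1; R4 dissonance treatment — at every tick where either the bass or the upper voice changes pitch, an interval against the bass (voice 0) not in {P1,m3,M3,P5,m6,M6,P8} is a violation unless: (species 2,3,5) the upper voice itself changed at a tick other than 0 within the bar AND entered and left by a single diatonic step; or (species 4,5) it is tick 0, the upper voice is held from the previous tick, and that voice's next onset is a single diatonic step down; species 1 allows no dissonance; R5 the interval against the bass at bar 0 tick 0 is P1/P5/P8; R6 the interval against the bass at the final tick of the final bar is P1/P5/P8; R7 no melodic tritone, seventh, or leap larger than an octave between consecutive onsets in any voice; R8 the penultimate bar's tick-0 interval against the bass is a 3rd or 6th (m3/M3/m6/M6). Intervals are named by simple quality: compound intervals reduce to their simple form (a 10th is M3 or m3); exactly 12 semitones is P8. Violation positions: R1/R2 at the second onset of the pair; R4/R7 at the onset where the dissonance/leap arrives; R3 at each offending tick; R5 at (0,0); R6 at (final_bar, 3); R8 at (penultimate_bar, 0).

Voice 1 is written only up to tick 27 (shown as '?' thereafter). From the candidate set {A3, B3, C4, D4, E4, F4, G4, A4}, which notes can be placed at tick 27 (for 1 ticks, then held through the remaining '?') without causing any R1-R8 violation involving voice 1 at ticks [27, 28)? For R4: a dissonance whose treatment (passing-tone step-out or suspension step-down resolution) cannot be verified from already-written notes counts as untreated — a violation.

{A3, A4, C4, E4, F4}

A3: legal
B3: violates R4,R7
C4: legal
D4: violates R4
E4: legal
F4: legal
G4: violates R4
A4: legal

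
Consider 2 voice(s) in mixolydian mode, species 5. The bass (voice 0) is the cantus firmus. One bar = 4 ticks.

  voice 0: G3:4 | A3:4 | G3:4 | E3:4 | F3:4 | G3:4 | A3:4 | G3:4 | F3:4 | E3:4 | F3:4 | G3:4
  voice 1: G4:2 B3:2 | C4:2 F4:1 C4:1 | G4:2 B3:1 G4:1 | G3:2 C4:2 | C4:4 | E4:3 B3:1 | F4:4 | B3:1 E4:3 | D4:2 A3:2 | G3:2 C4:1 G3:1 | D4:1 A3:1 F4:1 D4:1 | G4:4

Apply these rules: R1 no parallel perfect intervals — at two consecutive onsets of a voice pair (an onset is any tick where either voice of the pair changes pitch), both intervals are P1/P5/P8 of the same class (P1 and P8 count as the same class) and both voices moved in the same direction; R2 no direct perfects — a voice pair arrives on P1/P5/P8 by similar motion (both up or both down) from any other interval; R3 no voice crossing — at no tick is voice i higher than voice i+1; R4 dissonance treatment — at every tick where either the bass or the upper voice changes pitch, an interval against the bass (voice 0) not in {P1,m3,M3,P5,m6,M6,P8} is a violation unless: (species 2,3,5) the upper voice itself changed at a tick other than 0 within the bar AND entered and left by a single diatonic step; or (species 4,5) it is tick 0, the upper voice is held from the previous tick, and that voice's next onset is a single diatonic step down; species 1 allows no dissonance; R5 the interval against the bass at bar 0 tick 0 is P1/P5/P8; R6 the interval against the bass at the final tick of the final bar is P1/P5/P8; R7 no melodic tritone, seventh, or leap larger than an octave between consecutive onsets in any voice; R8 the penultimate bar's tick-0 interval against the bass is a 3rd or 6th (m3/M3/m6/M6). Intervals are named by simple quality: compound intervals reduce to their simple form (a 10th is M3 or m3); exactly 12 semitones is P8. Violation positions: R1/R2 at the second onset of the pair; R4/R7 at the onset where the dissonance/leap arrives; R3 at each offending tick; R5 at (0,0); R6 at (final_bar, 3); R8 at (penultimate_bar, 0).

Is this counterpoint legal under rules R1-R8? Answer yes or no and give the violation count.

bar 0: v0=G3 v1=G4 (P8)
bar 1: v0=A3 v1=C4 (m3)
bar 2: v0=G3 v1=G4 (P8)
bar 3: v0=E3 v1=G3 (m3)
bar 4: v0=F3 v1=C4 (P5)
bar 5: v0=G3 v1=E4 (M6)
bar 6: v0=A3 v1=F4 (m6)
bar 7: v0=G3 v1=B3 (M3)
bar 8: v0=F3 v1=D4 (M6)
bar 9: v0=E3 v1=G3 (m3)
bar 10: v0=F3 v1=D4 (M6)
bar 11: v0=G3 v1=G4 (P8)
  R7 @ bar6.0: B3->F4 leap 6st
  R7 @ bar7.0: F4->B3 leap 6st
  R2 @ bar11.0: F3/D4 M6 -> G3/G4 P8 similar

No (3 violations)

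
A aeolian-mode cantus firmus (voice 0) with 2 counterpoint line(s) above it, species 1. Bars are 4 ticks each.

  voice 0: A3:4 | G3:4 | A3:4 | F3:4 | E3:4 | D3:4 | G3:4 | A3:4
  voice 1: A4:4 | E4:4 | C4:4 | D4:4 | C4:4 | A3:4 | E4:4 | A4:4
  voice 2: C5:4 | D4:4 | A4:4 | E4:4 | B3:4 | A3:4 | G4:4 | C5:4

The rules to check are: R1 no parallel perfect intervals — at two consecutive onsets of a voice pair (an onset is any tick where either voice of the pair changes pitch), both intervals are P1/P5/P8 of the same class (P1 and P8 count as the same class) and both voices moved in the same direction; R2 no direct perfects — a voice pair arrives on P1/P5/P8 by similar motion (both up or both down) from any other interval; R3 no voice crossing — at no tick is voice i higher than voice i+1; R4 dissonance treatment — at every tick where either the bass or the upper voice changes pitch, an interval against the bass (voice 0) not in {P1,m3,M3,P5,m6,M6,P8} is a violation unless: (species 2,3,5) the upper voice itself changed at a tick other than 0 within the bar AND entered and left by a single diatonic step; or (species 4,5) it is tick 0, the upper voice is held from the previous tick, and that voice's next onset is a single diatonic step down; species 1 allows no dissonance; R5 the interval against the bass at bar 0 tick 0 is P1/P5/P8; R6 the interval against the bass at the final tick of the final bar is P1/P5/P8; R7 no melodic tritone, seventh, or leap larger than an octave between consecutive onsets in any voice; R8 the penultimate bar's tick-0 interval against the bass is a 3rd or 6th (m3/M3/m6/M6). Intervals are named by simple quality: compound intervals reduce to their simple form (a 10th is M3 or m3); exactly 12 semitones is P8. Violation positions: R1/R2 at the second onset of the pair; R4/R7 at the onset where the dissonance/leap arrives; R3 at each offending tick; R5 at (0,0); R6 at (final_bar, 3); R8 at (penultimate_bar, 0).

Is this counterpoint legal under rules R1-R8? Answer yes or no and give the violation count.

bar 0: v0=A3 v1=A4 v2=C5 (m3)
bar 1: v0=G3 v1=E4 v2=D4 (P5)
bar 2: v0=A3 v1=C4 v2=A4 (P8)
bar 3: v0=F3 v1=D4 v2=E4 (M7)
bar 4: v0=E3 v1=C4 v2=B3 (P5)
bar 5: v0=D3 v1=A3 v2=A3 (P5)
bar 6: v0=G3 v1=E4 v2=G4 (P8)
bar 7: v0=A3 v1=A4 v2=C5 (m3)
  R5 @ bar0.0: opens on m3
  R2 @ bar1.0: A3/C5 m3 -> G3/D4 P5 similar
  R3 @ bar1.0: E4 above D4
  R7 @ bar1.0: C5->D4 leap 10st
  R3 @ bar1.1: E4 above D4
  R3 @ bar1.2: E4 above D4
  R3 @ bar1.3: E4 above D4
  R2 @ bar2.0: G3/D4 P5 -> A3/A4 P8 similar
  R4 @ bar3.0: F3/E4 M7 untreated
  R2 @ bar4.0: F3/E4 M7 -> E3/B3 P5 similar
  R3 @ bar4.0: C4 above B3
  R3 @ bar4.1: C4 above B3
  R3 @ bar4.2: C4 above B3
  R3 @ bar4.3: C4 above B3
  R1 @ bar5.0: E3/B3 P5 -> D3/A3 P5 similar
  R2 @ bar5.0: E3/C4 m6 -> D3/A3 P5 similar
  R2 @ bar5.0: C4/B3 m2 -> A3/A3 P1 similar
  R2 @ bar6.0: D3/A3 P5 -> G3/G4 P8 similar
  R7 @ bar6.0: A3->G4 leap 10st
  R8 @ bar6.0: penult P8 not 3rd/6th
  R2 @ bar7.0: G3/E4 M6 -> A3/A4 P8 similar
  R6 @ bar7.3: closes on m3

No (22 violations)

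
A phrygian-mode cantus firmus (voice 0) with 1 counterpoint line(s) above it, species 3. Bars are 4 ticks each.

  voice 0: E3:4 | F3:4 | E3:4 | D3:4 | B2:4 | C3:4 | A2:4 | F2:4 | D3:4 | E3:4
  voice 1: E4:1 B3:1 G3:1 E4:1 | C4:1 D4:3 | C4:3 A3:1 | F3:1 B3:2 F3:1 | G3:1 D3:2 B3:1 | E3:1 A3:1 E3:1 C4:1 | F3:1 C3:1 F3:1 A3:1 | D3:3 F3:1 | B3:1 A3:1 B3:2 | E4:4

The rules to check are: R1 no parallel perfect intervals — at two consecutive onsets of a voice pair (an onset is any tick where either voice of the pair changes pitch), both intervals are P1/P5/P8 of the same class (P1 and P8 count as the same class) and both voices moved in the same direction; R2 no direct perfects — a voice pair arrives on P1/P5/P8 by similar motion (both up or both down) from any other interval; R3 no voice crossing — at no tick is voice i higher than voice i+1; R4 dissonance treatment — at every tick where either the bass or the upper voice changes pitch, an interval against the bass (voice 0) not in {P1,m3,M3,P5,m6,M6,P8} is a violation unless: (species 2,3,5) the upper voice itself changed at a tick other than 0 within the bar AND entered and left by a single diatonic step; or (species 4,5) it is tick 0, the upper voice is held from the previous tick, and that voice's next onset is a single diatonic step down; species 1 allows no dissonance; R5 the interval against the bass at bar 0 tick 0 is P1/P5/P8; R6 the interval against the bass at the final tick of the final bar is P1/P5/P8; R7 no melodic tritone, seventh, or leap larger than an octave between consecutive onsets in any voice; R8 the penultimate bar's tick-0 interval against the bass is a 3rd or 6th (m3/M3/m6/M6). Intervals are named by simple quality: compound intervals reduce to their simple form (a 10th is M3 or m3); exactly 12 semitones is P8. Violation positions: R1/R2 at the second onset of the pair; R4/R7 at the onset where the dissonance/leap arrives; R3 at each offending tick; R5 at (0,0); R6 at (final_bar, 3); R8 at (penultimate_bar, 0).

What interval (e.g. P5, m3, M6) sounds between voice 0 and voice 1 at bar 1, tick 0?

voice 0=F3 voice 1=C4 -> P5

P5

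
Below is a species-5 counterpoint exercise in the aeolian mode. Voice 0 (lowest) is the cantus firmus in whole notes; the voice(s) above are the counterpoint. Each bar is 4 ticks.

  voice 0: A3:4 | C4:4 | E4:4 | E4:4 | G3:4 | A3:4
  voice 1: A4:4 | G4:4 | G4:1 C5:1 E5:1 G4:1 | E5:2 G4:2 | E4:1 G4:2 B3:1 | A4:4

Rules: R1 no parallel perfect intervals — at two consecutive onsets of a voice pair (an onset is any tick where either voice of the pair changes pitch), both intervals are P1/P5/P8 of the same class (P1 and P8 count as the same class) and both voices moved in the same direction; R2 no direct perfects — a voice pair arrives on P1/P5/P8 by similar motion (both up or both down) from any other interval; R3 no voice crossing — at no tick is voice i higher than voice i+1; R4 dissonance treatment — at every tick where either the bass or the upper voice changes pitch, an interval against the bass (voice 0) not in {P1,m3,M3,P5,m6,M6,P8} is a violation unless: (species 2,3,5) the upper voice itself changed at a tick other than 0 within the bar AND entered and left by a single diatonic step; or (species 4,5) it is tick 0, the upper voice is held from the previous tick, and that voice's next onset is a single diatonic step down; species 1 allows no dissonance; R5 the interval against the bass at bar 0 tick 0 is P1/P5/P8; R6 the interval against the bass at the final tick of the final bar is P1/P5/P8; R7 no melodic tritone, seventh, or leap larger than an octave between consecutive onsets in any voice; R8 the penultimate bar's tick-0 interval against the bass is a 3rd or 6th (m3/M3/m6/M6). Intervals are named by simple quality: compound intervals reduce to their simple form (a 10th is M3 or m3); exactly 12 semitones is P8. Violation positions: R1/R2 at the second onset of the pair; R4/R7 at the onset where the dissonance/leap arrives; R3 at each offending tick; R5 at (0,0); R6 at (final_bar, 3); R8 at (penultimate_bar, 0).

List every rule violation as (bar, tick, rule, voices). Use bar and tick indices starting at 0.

bar 0: v0=A3 v1=A4 downbeat P8
bar 1: v0=C4 v1=G4 downbeat P5
bar 2: v0=E4 v1=G4 downbeat m3
bar 3: v0=E4 v1=E5 downbeat P8
bar 4: v0=G3 v1=E4 downbeat M6
bar 5: v0=A3 v1=A4 downbeat P8
  -> R2 @ bar 5 tick 0 v(0, 1): G3/B3 M3 -> A3/A4 P8 similar
  -> R7 @ bar 5 tick 0 v(1,): B3->A4 leap 10st

(5, 0, R2, (0, 1))
(5, 0, R7, (1,))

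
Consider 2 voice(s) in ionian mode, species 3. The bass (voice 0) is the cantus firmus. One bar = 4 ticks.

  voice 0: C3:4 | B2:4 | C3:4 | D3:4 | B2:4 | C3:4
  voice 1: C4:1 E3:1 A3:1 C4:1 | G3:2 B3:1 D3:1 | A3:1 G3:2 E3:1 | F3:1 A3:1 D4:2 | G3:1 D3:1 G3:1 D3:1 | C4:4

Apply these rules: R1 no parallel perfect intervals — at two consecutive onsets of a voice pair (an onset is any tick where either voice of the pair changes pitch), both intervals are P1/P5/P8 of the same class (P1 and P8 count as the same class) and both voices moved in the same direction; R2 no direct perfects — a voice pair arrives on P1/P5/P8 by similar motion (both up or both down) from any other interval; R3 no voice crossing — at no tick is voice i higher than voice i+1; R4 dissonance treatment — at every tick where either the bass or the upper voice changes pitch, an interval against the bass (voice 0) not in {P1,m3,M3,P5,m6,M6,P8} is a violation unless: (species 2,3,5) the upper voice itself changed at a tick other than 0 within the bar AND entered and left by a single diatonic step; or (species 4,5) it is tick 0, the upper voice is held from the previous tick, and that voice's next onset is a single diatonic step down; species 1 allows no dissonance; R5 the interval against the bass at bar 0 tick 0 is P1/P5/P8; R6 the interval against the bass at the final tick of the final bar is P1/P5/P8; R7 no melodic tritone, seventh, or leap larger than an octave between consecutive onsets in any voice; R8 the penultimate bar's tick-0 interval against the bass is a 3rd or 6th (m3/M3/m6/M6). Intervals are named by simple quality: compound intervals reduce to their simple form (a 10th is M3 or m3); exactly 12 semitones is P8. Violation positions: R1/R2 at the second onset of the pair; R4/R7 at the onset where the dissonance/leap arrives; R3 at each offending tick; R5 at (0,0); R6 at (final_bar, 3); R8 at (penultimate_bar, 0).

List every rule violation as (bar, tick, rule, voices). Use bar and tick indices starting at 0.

bar 0: v0=C3 v1=C4 downbeat P8
bar 1: v0=B2 v1=G3 downbeat m6
bar 2: v0=C3 v1=A3 downbeat M6
bar 3: v0=D3 v1=F3 downbeat m3
bar 4: v0=B2 v1=G3 downbeat m6
bar 5: v0=C3 v1=C4 downbeat P8
  -> R2 @ bar 5 tick 0 v(0, 1): B2/D3 m3 -> C3/C4 P8 similar
  -> R7 @ bar 5 tick 0 v(1,): D3->C4 leap 10st

(5, 0, R2, (0, 1))
(5, 0, R7, (1,))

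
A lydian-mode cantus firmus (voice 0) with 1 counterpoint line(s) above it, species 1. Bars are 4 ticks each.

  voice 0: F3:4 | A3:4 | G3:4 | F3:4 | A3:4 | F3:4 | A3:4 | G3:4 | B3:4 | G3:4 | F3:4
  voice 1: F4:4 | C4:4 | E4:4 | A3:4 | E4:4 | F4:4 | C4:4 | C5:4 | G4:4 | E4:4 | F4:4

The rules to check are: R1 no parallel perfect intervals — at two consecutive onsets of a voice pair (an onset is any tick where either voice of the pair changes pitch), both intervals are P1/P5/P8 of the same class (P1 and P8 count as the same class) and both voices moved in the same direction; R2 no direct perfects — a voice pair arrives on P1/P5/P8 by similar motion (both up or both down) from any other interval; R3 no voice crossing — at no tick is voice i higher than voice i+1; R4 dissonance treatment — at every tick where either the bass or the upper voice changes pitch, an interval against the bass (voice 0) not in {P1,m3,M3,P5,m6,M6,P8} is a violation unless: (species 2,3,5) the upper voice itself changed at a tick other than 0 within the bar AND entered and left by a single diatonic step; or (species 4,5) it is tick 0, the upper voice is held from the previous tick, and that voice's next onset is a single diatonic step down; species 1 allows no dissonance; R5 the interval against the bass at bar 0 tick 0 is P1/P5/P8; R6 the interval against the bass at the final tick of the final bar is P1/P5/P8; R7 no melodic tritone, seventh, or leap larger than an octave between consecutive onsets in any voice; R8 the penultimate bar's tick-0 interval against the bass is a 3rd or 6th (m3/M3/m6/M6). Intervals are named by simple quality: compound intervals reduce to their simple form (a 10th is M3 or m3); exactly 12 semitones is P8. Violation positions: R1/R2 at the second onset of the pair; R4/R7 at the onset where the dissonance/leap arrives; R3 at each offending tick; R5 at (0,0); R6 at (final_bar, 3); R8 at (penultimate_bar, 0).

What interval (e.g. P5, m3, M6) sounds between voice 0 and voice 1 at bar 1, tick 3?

m3

voice 0=A3 voice 1=C4 -> m3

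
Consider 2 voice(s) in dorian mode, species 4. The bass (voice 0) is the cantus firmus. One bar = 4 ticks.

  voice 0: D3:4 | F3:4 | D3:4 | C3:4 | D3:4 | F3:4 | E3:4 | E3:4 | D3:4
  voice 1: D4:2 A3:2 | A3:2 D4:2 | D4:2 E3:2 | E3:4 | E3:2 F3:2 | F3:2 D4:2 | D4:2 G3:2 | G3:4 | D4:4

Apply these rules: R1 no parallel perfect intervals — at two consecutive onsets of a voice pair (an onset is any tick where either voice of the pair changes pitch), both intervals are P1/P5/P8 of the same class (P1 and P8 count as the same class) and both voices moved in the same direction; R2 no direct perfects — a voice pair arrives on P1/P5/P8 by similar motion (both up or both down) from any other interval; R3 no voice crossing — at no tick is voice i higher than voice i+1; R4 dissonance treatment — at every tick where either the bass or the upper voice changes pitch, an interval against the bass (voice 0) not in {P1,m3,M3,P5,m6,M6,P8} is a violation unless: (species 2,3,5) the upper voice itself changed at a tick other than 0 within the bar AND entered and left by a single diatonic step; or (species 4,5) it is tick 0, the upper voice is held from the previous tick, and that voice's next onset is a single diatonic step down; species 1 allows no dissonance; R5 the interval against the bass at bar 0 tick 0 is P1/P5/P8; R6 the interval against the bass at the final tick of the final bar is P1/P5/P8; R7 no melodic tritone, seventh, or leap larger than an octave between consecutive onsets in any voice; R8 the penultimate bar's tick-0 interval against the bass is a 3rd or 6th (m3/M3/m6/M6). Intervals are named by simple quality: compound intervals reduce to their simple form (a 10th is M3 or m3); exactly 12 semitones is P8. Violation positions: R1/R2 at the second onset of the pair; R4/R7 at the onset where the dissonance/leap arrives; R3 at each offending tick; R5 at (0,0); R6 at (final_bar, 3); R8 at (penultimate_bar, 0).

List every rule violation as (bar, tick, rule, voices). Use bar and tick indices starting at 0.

(2, 2, R4, (0, 1))
(2, 2, R7, (1,))
(4, 0, R4, (0, 1))
(6, 0, R4, (0, 1))

bar 0: v0=D3 v1=D4 downbeat P8
bar 1: v0=F3 v1=A3 downbeat M3
bar 2: v0=D3 v1=D4 downbeat P8
bar 3: v0=C3 v1=E3 downbeat M3
bar 4: v0=D3 v1=E3 downbeat M2
bar 5: v0=F3 v1=F3 downbeat P1
bar 6: v0=E3 v1=D4 downbeat m7
bar 7: v0=E3 v1=G3 downbeat m3
bar 8: v0=D3 v1=D4 downbeat P8
  -> R4 @ bar 2 tick 2 v(0, 1): D3/E3 M2 untreated
  -> R7 @ bar 2 tick 2 v(1,): D4->E3 leap 10st
  -> R4 @ bar 4 tick 0 v(0, 1): D3/E3 M2 untreated
  -> R4 @ bar 6 tick 0 v(0, 1): E3/D4 m7 untreated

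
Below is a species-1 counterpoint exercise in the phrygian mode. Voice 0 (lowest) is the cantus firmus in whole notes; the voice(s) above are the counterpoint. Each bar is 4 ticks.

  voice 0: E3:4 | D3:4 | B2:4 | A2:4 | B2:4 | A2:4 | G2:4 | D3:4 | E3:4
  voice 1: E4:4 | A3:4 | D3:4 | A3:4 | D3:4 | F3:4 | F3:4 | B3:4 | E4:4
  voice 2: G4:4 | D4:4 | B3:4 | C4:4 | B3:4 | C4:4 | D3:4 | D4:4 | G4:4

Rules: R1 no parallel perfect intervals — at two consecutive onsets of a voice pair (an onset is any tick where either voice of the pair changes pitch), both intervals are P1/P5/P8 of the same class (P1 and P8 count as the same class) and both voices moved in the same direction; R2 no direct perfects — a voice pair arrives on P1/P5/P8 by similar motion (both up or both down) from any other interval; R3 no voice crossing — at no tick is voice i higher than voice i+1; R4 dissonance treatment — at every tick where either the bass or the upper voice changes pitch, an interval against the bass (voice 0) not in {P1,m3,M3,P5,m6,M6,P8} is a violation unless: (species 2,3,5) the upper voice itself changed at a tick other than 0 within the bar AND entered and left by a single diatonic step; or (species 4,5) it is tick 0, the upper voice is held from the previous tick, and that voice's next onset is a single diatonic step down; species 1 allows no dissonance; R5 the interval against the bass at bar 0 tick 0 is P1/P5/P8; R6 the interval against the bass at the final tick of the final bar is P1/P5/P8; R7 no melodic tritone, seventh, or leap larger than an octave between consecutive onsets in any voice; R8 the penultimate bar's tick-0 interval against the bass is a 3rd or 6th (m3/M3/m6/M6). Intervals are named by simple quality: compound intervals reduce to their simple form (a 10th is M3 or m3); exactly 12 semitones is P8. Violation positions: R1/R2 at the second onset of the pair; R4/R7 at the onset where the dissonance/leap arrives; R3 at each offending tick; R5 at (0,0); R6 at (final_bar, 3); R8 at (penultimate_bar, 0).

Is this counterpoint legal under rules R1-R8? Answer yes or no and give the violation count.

No (17 violations)

bar 0: v0=E3 v1=E4 v2=G4 (m3)
bar 1: v0=D3 v1=A3 v2=D4 (P8)
bar 2: v0=B2 v1=D3 v2=B3 (P8)
bar 3: v0=A2 v1=A3 v2=C4 (m3)
bar 4: v0=B2 v1=D3 v2=B3 (P8)
bar 5: v0=A2 v1=F3 v2=C4 (m3)
bar 6: v0=G2 v1=F3 v2=D3 (P5)
bar 7: v0=D3 v1=B3 v2=D4 (P8)
bar 8: v0=E3 v1=E4 v2=G4 (m3)
  R5 @ bar0.0: opens on m3
  R2 @ bar1.0: E3/E4 P8 -> D3/A3 P5 similar
  R2 @ bar1.0: E3/G4 m3 -> D3/D4 P8 similar
  R1 @ bar2.0: D3/D4 P8 -> B2/B3 P8 similar
  R2 @ bar5.0: D3/B3 M6 -> F3/C4 P5 similar
  R2 @ bar6.0: A2/C4 m3 -> G2/D3 P5 similar
  R3 @ bar6.0: F3 above D3
  R4 @ bar6.0: G2/F3 m7 untreated
  R7 @ bar6.0: C4->D3 leap 10st
  R3 @ bar6.1: F3 above D3
  R3 @ bar6.2: F3 above D3
  R3 @ bar6.3: F3 above D3
  R2 @ bar7.0: G2/D3 P5 -> D3/D4 P8 similar
  R7 @ bar7.0: F3->B3 leap 6st
  R8 @ bar7.0: penult P8 not 3rd/6th
  R2 @ bar8.0: D3/B3 M6 -> E3/E4 P8 similar
  R6 @ bar8.3: closes on m3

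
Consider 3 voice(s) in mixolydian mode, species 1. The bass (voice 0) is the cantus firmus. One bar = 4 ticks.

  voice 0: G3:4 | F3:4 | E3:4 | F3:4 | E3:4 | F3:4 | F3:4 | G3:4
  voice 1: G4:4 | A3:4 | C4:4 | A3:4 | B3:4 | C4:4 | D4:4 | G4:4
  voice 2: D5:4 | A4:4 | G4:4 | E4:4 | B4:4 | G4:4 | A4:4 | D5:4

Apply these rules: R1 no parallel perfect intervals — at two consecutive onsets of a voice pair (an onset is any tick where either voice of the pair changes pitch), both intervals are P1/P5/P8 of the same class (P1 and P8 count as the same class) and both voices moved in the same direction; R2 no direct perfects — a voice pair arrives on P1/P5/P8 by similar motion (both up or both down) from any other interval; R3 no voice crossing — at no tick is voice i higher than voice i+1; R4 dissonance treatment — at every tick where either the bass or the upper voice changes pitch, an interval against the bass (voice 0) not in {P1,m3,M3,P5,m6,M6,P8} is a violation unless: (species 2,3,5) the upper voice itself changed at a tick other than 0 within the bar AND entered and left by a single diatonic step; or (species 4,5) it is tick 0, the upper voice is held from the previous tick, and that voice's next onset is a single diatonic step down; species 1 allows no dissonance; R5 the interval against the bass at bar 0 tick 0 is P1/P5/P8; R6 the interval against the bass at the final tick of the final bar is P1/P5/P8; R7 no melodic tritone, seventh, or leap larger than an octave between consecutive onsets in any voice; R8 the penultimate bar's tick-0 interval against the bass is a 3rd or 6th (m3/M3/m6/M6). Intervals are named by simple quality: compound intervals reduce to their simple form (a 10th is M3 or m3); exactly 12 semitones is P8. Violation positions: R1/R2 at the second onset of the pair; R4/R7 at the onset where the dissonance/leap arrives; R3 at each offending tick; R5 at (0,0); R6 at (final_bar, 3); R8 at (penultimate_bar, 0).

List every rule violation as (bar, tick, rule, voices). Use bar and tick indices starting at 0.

(1, 0, R2, (1, 2))
(1, 0, R7, (1,))
(3, 0, R1, (1, 2))
(3, 0, R4, (0, 2))
(4, 0, R2, (1, 2))
(5, 0, R1, (0, 1))
(5, 0, R4, (0, 2))
(6, 0, R1, (1, 2))
(7, 0, R1, (1, 2))
(7, 0, R2, (0, 1))
(7, 0, R2, (0, 2))

bar 0: v0=G3 v1=G4 v2=D5 downbeat P5
bar 1: v0=F3 v1=A3 v2=A4 downbeat M3
bar 2: v0=E3 v1=C4 v2=G4 downbeat m3
bar 3: v0=F3 v1=A3 v2=E4 downbeat M7
bar 4: v0=E3 v1=B3 v2=B4 downbeat P5
bar 5: v0=F3 v1=C4 v2=G4 downbeat M2
bar 6: v0=F3 v1=D4 v2=A4 downbeat M3
bar 7: v0=G3 v1=G4 v2=D5 downbeat P5
  -> R2 @ bar 1 tick 0 v(1, 2): G4/D5 P5 -> A3/A4 P8 similar
  -> R7 @ bar 1 tick 0 v(1,): G4->A3 leap 10st
  -> R1 @ bar 3 tick 0 v(1, 2): C4/G4 P5 -> A3/E4 P5 similar
  -> R4 @ bar 3 tick 0 v(0, 2): F3/E4 M7 untreated
  -> R2 @ bar 4 tick 0 v(1, 2): A3/E4 P5 -> B3/B4 P8 similar
  -> R1 @ bar 5 tick 0 v(0, 1): E3/B3 P5 -> F3/C4 P5 similar
  -> R4 @ bar 5 tick 0 v(0, 2): F3/G4 M2 untreated
  -> R1 @ bar 6 tick 0 v(1, 2): C4/G4 P5 -> D4/A4 P5 similar
  -> R1 @ bar 7 tick 0 v(1, 2): D4/A4 P5 -> G4/D5 P5 similar
  -> R2 @ bar 7 tick 0 v(0, 1): F3/D4 M6 -> G3/G4 P8 similar
  -> R2 @ bar 7 tick 0 v(0, 2): F3/A4 M3 -> G3/D5 P5 similar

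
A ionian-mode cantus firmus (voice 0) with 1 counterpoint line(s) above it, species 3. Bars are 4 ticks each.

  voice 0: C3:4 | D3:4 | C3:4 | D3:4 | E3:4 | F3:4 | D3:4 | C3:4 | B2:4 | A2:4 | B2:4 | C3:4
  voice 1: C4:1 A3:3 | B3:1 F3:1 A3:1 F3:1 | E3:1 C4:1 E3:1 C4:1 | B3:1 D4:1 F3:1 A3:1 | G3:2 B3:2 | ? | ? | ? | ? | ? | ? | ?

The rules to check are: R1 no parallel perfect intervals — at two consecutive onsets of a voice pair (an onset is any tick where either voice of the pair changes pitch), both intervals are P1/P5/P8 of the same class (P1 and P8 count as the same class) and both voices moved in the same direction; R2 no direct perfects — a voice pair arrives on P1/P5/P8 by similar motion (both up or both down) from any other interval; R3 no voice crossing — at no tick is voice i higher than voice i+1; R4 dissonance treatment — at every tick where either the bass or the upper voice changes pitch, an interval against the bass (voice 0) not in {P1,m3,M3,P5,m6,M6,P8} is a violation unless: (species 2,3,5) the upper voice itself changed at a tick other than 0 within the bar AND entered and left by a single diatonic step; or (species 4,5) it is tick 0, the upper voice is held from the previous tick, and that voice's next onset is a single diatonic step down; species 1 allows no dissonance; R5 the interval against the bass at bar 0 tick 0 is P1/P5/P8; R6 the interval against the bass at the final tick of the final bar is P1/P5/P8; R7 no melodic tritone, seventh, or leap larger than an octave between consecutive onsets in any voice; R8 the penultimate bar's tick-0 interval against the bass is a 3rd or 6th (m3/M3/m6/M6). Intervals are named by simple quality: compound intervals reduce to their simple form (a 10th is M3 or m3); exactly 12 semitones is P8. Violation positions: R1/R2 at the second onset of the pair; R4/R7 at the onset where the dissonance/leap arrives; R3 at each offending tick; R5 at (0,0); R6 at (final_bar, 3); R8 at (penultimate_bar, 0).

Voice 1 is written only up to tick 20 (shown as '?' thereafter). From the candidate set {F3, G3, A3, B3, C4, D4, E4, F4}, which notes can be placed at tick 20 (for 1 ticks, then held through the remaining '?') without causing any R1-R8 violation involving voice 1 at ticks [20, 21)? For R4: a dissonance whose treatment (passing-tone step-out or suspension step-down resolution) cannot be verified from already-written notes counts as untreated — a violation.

F3: violates R7
G3: violates R4
A3: legal
B3: violates R4
C4: violates R1
D4: legal
E4: violates R4
F4: violates R2,R7

{A3, D4}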